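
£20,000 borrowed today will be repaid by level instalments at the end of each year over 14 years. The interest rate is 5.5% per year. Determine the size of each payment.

£2,085.58

Level ordinary annuity; solve PV = PMT × [(1 − (1+r)^−n)/r] for PMT.
Periodic rate r = 0.055 per year.
With n = 14: PMT = 20,000 / ([(1 − (1+r)^−n)/r]) = £2,085.58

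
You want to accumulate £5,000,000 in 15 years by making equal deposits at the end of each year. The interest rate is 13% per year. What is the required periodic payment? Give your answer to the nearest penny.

Level ordinary annuity; solve FV = PMT × [((1+r)^n − 1)/r] for PMT.
Periodic rate r = 0.13 per year.
With n = 15: PMT = 5,000,000 / ([((1+r)^n − 1)/r]) = £123,708.90

£123,708.90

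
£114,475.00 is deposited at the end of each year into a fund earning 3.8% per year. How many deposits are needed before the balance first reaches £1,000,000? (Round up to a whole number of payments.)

8 payments

Periodic rate r = 0.038 per year.
Ordinary annuity FV: 1,000,000 = 114,475 × [((1+r)^n − 1)/r].
(1+r)^n = 1 + 1,000,000 × r / 114,475, so n = ln(1 + 1,000,000·r/114,475) / ln(1+r) = 7.69.
Round up to a whole number of payments: n = 8.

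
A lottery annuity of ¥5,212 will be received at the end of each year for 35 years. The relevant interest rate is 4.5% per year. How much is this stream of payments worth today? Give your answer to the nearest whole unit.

This is an ordinary annuity: 35 payments of ¥5,212 at the end of each year.
Periodic rate r = 0.045 per year.
PV = PMT × [(1 − (1+r)^−n)/r] = 5,212 × [1 − (1+r)^−35] / r = ¥91,007

¥91,007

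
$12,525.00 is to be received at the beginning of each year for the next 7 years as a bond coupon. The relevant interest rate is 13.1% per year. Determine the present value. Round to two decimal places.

This is an annuity due: 7 payments of $12,525.00 at the beginning of each year.
Periodic rate r = 0.131 per year.
PV = PMT × [(1 − (1+r)^−n)/r] × (1+r) = 12,525 × [1 − (1+r)^−7] / r × (1+r) = $62,455.19

$62,455.19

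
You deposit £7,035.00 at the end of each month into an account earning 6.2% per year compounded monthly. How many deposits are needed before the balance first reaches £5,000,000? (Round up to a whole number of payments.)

Periodic rate r = 0.062/12 per month; n is counted in months.
Ordinary annuity FV: 5,000,000 = 7,035 × [((1+r)^n − 1)/r].
(1+r)^n = 1 + 5,000,000 × r / 7,035, so n = ln(1 + 5,000,000·r/7,035) / ln(1+r) = 299.15.
Round up to a whole number of payments: n = 300.

300 payments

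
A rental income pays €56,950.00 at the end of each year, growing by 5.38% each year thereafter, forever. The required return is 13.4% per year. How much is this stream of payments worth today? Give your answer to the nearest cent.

€710,099.75

Periodic rate r = 0.134 per year.
Growing perpetuity (Gordon): PV = PMT₁ / (r − g) = 56,950 / (r − 0.0538) = €710,099.75.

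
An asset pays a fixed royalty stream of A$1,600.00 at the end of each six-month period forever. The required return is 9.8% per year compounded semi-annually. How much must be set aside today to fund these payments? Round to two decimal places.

Periodic rate r = 0.098/2 per half-year.
Level perpetuity: PV = PMT / r = 1,600 / (0.098/2) = A$32,653.06.

A$32,653.06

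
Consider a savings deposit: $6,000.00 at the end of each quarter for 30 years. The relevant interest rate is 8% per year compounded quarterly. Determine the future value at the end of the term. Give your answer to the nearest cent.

This is an ordinary annuity: 120 deposits of $6,000.00 at the end of each quarter.
Periodic rate r = 0.08/4 per quarter; n is counted in quarters.
FV = PMT × [((1+r)^n − 1)/r] = 6,000 × [(1+r)^120 − 1] / r = $2,929,548.91

$2,929,548.91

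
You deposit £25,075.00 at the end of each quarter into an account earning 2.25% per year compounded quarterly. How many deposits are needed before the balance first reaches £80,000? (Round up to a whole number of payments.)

4 payments

Periodic rate r = 0.0225/4 per quarter; n is counted in quarters.
Ordinary annuity FV: 80,000 = 25,075 × [((1+r)^n − 1)/r].
(1+r)^n = 1 + 80,000 × r / 25,075, so n = ln(1 + 80,000·r/25,075) / ln(1+r) = 3.17.
Round up to a whole number of payments: n = 4.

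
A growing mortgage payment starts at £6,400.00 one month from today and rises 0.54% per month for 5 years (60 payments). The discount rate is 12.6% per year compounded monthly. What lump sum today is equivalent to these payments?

£328,576.54

Periodic rate r = 0.126/12 per month; n is counted in months.
Growing ordinary annuity: PV = PMT₁ × [1 − ((1+g)/(1+r))^n] / (r − g) = 6,400 × [1 − ((1+0.0054)/(1+r))^60] / (r − 0.0054) = £328,576.54.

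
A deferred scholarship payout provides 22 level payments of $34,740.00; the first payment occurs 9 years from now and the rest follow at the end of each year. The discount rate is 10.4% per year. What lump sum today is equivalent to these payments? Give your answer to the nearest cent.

Ordinary annuity of 22 payments, first payment at period 9.
Periodic rate r = 0.104 per year.
The ordinary-annuity PV formula values the stream one period before the first payment (period 8); discount that back 8 periods:
PV₀ = 34,740 × [1 − (1+r)^−22] / r × (1+r)^−8 = $134,203.24

$134,203.24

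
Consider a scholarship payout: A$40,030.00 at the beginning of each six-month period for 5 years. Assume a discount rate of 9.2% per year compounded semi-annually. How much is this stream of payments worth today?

A$329,693.42

This is an annuity due: 10 payments of A$40,030.00 at the beginning of each six-month period.
Periodic rate r = 0.092/2 per half-year; n is counted in half-years.
PV = PMT × [(1 − (1+r)^−n)/r] × (1+r) = 40,030 × [1 − (1+r)^−10] / r × (1+r) = A$329,693.42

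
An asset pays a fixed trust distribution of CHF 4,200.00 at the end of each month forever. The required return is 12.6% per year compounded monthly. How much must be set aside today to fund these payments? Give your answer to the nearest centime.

CHF 400,000.00

Periodic rate r = 0.126/12 per month.
Level perpetuity: PV = PMT / r = 4,200 / (0.126/12) = CHF 400,000.00.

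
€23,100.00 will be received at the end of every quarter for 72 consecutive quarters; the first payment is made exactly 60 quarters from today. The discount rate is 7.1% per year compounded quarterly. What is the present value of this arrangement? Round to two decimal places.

Ordinary annuity of 72 payments, first payment at period 60.
Periodic rate r = 0.071/4 per quarter; n is counted in quarters.
The ordinary-annuity PV formula values the stream one period before the first payment (period 59); discount that back 59 periods:
PV₀ = 23,100 × [1 − (1+r)^−72] / r × (1+r)^−59 = €331,034.37

€331,034.37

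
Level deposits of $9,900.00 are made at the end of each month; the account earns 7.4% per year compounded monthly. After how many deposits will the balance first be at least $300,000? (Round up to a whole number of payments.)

Periodic rate r = 0.074/12 per month; n is counted in months.
Ordinary annuity FV: 300,000 = 9,900 × [((1+r)^n − 1)/r].
(1+r)^n = 1 + 300,000 × r / 9,900, so n = ln(1 + 300,000·r/9,900) / ln(1+r) = 27.87.
Round up to a whole number of payments: n = 28.

28 payments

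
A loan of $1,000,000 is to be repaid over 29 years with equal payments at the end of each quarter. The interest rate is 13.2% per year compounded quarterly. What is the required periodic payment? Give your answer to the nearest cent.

$33,781.71

Level ordinary annuity; solve PV = PMT × [(1 − (1+r)^−n)/r] for PMT.
Periodic rate r = 0.132/4 per quarter; n is counted in quarters.
With n = 116: PMT = 1,000,000 / ([(1 − (1+r)^−n)/r]) = $33,781.71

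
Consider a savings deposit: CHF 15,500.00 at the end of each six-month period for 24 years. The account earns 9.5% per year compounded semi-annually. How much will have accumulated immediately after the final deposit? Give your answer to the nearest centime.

CHF 2,700,817.94

This is an ordinary annuity: 48 deposits of CHF 15,500.00 at the end of each six-month period.
Periodic rate r = 0.095/2 per half-year; n is counted in half-years.
FV = PMT × [((1+r)^n − 1)/r] = 15,500 × [(1+r)^48 − 1] / r = CHF 2,700,817.94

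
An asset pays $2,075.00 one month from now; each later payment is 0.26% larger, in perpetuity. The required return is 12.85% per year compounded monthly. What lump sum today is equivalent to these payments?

Periodic rate r = 0.1285/12 per month.
Growing perpetuity (Gordon): PV = PMT₁ / (r − g) = 2,075 / (r − 0.0026) = $255,909.56.

$255,909.56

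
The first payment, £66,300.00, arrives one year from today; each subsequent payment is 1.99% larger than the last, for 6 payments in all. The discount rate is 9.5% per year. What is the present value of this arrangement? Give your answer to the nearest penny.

Periodic rate r = 0.095 per year.
Growing ordinary annuity: PV = PMT₁ × [1 − ((1+g)/(1+r))^n] / (r − g) = 66,300 × [1 − ((1+0.0199)/(1+r))^6] / (r − 0.0199) = £306,409.03.

£306,409.03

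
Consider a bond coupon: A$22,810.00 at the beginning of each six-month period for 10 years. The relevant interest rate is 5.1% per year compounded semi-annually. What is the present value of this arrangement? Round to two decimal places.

A$362,939.90

This is an annuity due: 20 payments of A$22,810.00 at the beginning of each six-month period.
Periodic rate r = 0.051/2 per half-year; n is counted in half-years.
PV = PMT × [(1 − (1+r)^−n)/r] × (1+r) = 22,810 × [1 − (1+r)^−20] / r × (1+r) = A$362,939.90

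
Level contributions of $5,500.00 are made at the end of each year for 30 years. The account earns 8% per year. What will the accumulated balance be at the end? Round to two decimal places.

$623,057.66

This is an ordinary annuity: 30 deposits of $5,500.00 at the end of each year.
Periodic rate r = 0.08 per year.
FV = PMT × [((1+r)^n − 1)/r] = 5,500 × [(1+r)^30 − 1] / r = $623,057.66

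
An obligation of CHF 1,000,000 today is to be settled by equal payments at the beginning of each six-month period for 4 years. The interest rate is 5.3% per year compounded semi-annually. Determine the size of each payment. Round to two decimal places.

Level annuity due; solve PV = PMT × [(1 − (1+r)^−n)/r] × (1+r) for PMT.
Periodic rate r = 0.053/2 per half-year; n is counted in half-years.
With n = 8: PMT = 1,000,000 / ([(1 − (1+r)^−n)/r] × (1+r)) = CHF 136,737.23

CHF 136,737.23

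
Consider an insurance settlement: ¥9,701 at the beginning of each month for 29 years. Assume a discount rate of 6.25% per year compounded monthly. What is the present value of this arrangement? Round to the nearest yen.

¥1,565,209

This is an annuity due: 348 payments of ¥9,701 at the beginning of each month.
Periodic rate r = 0.0625/12 per month; n is counted in months.
PV = PMT × [(1 − (1+r)^−n)/r] × (1+r) = 9,701 × [1 − (1+r)^−348] / r × (1+r) = ¥1,565,209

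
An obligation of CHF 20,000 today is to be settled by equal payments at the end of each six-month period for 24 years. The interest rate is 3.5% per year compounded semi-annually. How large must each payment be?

CHF 619.31

Level ordinary annuity; solve PV = PMT × [(1 − (1+r)^−n)/r] for PMT.
Periodic rate r = 0.035/2 per half-year; n is counted in half-years.
With n = 48: PMT = 20,000 / ([(1 − (1+r)^−n)/r]) = CHF 619.31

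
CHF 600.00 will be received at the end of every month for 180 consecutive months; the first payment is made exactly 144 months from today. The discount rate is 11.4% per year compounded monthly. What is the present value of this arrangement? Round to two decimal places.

CHF 13,359.82

Ordinary annuity of 180 payments, first payment at period 144.
Periodic rate r = 0.114/12 per month; n is counted in months.
The ordinary-annuity PV formula values the stream one period before the first payment (period 143); discount that back 143 periods:
PV₀ = 600 × [1 − (1+r)^−180] / r × (1+r)^−143 = CHF 13,359.82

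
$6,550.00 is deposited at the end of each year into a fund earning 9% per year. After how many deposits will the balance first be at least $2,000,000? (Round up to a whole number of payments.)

39 payments

Periodic rate r = 0.09 per year.
Ordinary annuity FV: 2,000,000 = 6,550 × [((1+r)^n − 1)/r].
(1+r)^n = 1 + 2,000,000 × r / 6,550, so n = ln(1 + 2,000,000·r/6,550) / ln(1+r) = 38.86.
Round up to a whole number of payments: n = 39.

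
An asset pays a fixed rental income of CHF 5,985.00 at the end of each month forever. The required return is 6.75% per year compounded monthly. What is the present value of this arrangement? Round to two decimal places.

CHF 1,064,000.00

Periodic rate r = 0.0675/12 per month.
Level perpetuity: PV = PMT / r = 5,985 / (0.0675/12) = CHF 1,064,000.00.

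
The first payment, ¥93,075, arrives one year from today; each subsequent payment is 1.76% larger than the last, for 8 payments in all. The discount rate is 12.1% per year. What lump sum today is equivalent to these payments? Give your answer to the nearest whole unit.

Periodic rate r = 0.121 per year.
Growing ordinary annuity: PV = PMT₁ × [1 − ((1+g)/(1+r))^n] / (r − g) = 93,075 × [1 − ((1+0.0176)/(1+r))^8] / (r − 0.0176) = ¥485,110.

¥485,110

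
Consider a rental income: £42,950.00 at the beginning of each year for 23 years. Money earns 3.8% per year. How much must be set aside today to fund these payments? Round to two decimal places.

This is an annuity due: 23 payments of £42,950.00 at the beginning of each year.
Periodic rate r = 0.038 per year.
PV = PMT × [(1 − (1+r)^−n)/r] × (1+r) = 42,950 × [1 − (1+r)^−23] / r × (1+r) = £675,661.94

£675,661.94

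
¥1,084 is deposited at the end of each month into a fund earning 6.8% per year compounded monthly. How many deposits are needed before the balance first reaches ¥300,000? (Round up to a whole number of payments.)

167 payments

Periodic rate r = 0.068/12 per month; n is counted in months.
Ordinary annuity FV: 300,000 = 1,084 × [((1+r)^n − 1)/r].
(1+r)^n = 1 + 300,000 × r / 1,084, so n = ln(1 + 300,000·r/1,084) / ln(1+r) = 166.92.
Round up to a whole number of payments: n = 167.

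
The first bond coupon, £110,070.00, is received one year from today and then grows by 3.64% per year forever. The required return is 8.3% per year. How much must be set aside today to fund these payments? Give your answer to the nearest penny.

Periodic rate r = 0.083 per year.
Growing perpetuity (Gordon): PV = PMT₁ / (r − g) = 110,070 / (r − 0.0364) = £2,362,017.17.

£2,362,017.17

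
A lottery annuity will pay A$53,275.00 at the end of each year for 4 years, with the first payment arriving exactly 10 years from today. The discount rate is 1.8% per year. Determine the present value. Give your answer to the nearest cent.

A$173,608.26

Ordinary annuity of 4 payments, first payment at period 10.
Periodic rate r = 0.018 per year.
The ordinary-annuity PV formula values the stream one period before the first payment (period 9); discount that back 9 periods:
PV₀ = 53,275 × [1 − (1+r)^−4] / r × (1+r)^−9 = A$173,608.26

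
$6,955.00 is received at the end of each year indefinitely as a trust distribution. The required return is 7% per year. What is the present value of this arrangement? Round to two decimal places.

Periodic rate r = 0.07 per year.
Level perpetuity: PV = PMT / r = 6,955 / (0.07) = $99,357.14.

$99,357.14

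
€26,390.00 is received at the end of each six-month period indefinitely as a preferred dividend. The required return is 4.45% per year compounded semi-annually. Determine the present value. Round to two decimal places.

Periodic rate r = 0.0445/2 per half-year.
Level perpetuity: PV = PMT / r = 26,390 / (0.0445/2) = €1,186,067.42.

€1,186,067.42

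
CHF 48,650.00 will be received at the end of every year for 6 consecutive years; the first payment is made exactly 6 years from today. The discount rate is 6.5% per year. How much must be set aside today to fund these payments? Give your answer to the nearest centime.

Ordinary annuity of 6 payments, first payment at period 6.
Periodic rate r = 0.065 per year.
The ordinary-annuity PV formula values the stream one period before the first payment (period 5); discount that back 5 periods:
PV₀ = 48,650 × [1 − (1+r)^−6] / r × (1+r)^−5 = CHF 171,898.11

CHF 171,898.11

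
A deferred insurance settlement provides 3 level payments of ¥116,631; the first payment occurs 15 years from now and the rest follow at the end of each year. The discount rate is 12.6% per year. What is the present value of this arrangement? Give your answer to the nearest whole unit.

¥52,645

Ordinary annuity of 3 payments, first payment at period 15.
Periodic rate r = 0.126 per year.
The ordinary-annuity PV formula values the stream one period before the first payment (period 14); discount that back 14 periods:
PV₀ = 116,631 × [1 − (1+r)^−3] / r × (1+r)^−14 = ¥52,645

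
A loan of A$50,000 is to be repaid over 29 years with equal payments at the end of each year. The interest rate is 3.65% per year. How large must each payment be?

A$2,823.25

Level ordinary annuity; solve PV = PMT × [(1 − (1+r)^−n)/r] for PMT.
Periodic rate r = 0.0365 per year.
With n = 29: PMT = 50,000 / ([(1 − (1+r)^−n)/r]) = A$2,823.25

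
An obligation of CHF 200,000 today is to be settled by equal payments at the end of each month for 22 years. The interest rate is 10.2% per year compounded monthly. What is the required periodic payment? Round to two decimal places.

CHF 1,903.79

Level ordinary annuity; solve PV = PMT × [(1 − (1+r)^−n)/r] for PMT.
Periodic rate r = 0.102/12 per month; n is counted in months.
With n = 264: PMT = 200,000 / ([(1 − (1+r)^−n)/r]) = CHF 1,903.79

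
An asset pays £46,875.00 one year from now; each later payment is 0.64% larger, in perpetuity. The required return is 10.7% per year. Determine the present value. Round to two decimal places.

Periodic rate r = 0.107 per year.
Growing perpetuity (Gordon): PV = PMT₁ / (r − g) = 46,875 / (r − 0.0064) = £465,954.27.

£465,954.27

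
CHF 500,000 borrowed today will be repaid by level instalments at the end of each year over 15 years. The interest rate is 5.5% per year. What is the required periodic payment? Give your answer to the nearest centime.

CHF 49,812.80

Level ordinary annuity; solve PV = PMT × [(1 − (1+r)^−n)/r] for PMT.
Periodic rate r = 0.055 per year.
With n = 15: PMT = 500,000 / ([(1 − (1+r)^−n)/r]) = CHF 49,812.80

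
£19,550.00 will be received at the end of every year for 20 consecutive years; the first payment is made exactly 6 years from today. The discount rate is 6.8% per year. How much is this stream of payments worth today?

£151,401.93

Ordinary annuity of 20 payments, first payment at period 6.
Periodic rate r = 0.068 per year.
The ordinary-annuity PV formula values the stream one period before the first payment (period 5); discount that back 5 periods:
PV₀ = 19,550 × [1 − (1+r)^−20] / r × (1+r)^−5 = £151,401.93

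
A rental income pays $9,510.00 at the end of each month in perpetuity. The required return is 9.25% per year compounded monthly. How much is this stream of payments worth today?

$1,233,729.73

Periodic rate r = 0.0925/12 per month.
Level perpetuity: PV = PMT / r = 9,510 / (0.0925/12) = $1,233,729.73.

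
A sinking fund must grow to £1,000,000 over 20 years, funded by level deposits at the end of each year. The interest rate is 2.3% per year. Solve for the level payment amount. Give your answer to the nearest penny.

Level ordinary annuity; solve FV = PMT × [((1+r)^n − 1)/r] for PMT.
Periodic rate r = 0.023 per year.
With n = 20: PMT = 1,000,000 / ([((1+r)^n − 1)/r]) = £39,941.51

£39,941.51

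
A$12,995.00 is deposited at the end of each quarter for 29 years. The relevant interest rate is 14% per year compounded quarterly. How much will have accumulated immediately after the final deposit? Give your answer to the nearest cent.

This is an ordinary annuity: 116 deposits of A$12,995.00 at the end of each quarter.
Periodic rate r = 0.14/4 per quarter; n is counted in quarters.
FV = PMT × [((1+r)^n − 1)/r] = 12,995 × [(1+r)^116 − 1] / r = A$19,709,875.16

A$19,709,875.16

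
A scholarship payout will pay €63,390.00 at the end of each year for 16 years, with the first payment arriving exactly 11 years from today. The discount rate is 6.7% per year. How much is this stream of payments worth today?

Ordinary annuity of 16 payments, first payment at period 11.
Periodic rate r = 0.067 per year.
The ordinary-annuity PV formula values the stream one period before the first payment (period 10); discount that back 10 periods:
PV₀ = 63,390 × [1 − (1+r)^−16] / r × (1+r)^−10 = €319,399.01

€319,399.01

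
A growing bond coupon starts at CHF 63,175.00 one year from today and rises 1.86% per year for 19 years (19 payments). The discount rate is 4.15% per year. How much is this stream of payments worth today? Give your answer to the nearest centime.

Periodic rate r = 0.0415 per year.
Growing ordinary annuity: PV = PMT₁ × [1 − ((1+g)/(1+r))^n] / (r − g) = 63,175 × [1 − ((1+0.0186)/(1+r))^19] / (r − 0.0186) = CHF 950,505.08.

CHF 950,505.08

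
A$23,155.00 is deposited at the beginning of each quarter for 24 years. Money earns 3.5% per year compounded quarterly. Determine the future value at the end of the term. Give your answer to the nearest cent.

A$3,491,412.51

This is an annuity due: 96 deposits of A$23,155.00 at the beginning of each quarter.
Periodic rate r = 0.035/4 per quarter; n is counted in quarters.
FV = PMT × [((1+r)^n − 1)/r] × (1+r) = 23,155 × [(1+r)^96 − 1] / r × (1+r) = A$3,491,412.51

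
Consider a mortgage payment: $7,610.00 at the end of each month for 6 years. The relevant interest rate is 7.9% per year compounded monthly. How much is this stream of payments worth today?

$435,243.80

This is an ordinary annuity: 72 payments of $7,610.00 at the end of each month.
Periodic rate r = 0.079/12 per month; n is counted in months.
PV = PMT × [(1 − (1+r)^−n)/r] = 7,610 × [1 − (1+r)^−72] / r = $435,243.80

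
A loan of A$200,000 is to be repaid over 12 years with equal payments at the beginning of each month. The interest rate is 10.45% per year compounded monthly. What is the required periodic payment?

A$2,421.35

Level annuity due; solve PV = PMT × [(1 − (1+r)^−n)/r] × (1+r) for PMT.
Periodic rate r = 0.1045/12 per month; n is counted in months.
With n = 144: PMT = 200,000 / ([(1 − (1+r)^−n)/r] × (1+r)) = A$2,421.35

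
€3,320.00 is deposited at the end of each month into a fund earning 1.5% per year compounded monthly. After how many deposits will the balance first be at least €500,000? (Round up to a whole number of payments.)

Periodic rate r = 0.015/12 per month; n is counted in months.
Ordinary annuity FV: 500,000 = 3,320 × [((1+r)^n − 1)/r].
(1+r)^n = 1 + 500,000 × r / 3,320, so n = ln(1 + 500,000·r/3,320) / ln(1+r) = 138.07.
Round up to a whole number of payments: n = 139.

139 payments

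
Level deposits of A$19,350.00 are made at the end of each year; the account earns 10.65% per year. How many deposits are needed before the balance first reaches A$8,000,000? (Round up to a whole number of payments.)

38 payments

Periodic rate r = 0.1065 per year.
Ordinary annuity FV: 8,000,000 = 19,350 × [((1+r)^n − 1)/r].
(1+r)^n = 1 + 8,000,000 × r / 19,350, so n = ln(1 + 8,000,000·r/19,350) / ln(1+r) = 37.62.
Round up to a whole number of payments: n = 38.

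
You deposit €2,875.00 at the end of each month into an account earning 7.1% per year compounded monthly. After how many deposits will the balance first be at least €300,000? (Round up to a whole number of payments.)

82 payments

Periodic rate r = 0.071/12 per month; n is counted in months.
Ordinary annuity FV: 300,000 = 2,875 × [((1+r)^n − 1)/r].
(1+r)^n = 1 + 300,000 × r / 2,875, so n = ln(1 + 300,000·r/2,875) / ln(1+r) = 81.50.
Round up to a whole number of payments: n = 82.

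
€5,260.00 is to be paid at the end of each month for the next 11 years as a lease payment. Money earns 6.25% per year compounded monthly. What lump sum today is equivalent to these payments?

€501,193.49

This is an ordinary annuity: 132 payments of €5,260.00 at the end of each month.
Periodic rate r = 0.0625/12 per month; n is counted in months.
PV = PMT × [(1 − (1+r)^−n)/r] = 5,260 × [1 − (1+r)^−132] / r = €501,193.49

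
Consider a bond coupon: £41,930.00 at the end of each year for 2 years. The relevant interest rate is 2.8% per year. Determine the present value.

This is an ordinary annuity: 2 payments of £41,930.00 at the end of each year.
Periodic rate r = 0.028 per year.
PV = PMT × [(1 − (1+r)^−n)/r] = 41,930 × [1 − (1+r)^−2] / r = £80,464.92

£80,464.92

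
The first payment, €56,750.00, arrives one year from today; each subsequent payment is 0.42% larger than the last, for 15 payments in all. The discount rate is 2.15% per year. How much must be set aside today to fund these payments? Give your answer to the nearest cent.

€741,435.96

Periodic rate r = 0.0215 per year.
Growing ordinary annuity: PV = PMT₁ × [1 − ((1+g)/(1+r))^n] / (r − g) = 56,750 × [1 − ((1+0.0042)/(1+r))^15] / (r − 0.0042) = €741,435.96.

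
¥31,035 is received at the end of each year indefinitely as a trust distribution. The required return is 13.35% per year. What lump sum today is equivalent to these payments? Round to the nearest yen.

¥232,472

Periodic rate r = 0.1335 per year.
Level perpetuity: PV = PMT / r = 31,035 / (0.1335) = ¥232,472.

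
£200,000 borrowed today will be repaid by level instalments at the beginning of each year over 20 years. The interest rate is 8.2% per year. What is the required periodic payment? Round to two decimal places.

£19,107.72

Level annuity due; solve PV = PMT × [(1 − (1+r)^−n)/r] × (1+r) for PMT.
Periodic rate r = 0.082 per year.
With n = 20: PMT = 200,000 / ([(1 − (1+r)^−n)/r] × (1+r)) = £19,107.72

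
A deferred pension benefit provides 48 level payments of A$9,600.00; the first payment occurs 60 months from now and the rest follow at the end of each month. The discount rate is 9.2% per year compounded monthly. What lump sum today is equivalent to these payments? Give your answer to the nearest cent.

Ordinary annuity of 48 payments, first payment at period 60.
Periodic rate r = 0.092/12 per month; n is counted in months.
The ordinary-annuity PV formula values the stream one period before the first payment (period 59); discount that back 59 periods:
PV₀ = 9,600 × [1 − (1+r)^−48] / r × (1+r)^−59 = A$244,895.10

A$244,895.10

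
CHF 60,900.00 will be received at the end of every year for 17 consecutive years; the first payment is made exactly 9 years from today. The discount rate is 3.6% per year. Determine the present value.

Ordinary annuity of 17 payments, first payment at period 9.
Periodic rate r = 0.036 per year.
The ordinary-annuity PV formula values the stream one period before the first payment (period 8); discount that back 8 periods:
PV₀ = 60,900 × [1 − (1+r)^−17] / r × (1+r)^−8 = CHF 576,035.90

CHF 576,035.90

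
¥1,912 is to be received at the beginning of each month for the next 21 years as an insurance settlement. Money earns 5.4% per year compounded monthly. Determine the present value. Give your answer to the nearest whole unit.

¥289,131

This is an annuity due: 252 payments of ¥1,912 at the beginning of each month.
Periodic rate r = 0.054/12 per month; n is counted in months.
PV = PMT × [(1 − (1+r)^−n)/r] × (1+r) = 1,912 × [1 − (1+r)^−252] / r × (1+r) = ¥289,131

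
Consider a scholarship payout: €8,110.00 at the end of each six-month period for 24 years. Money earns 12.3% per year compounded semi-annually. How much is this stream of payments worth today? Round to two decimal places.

€124,353.94

This is an ordinary annuity: 48 payments of €8,110.00 at the end of each six-month period.
Periodic rate r = 0.123/2 per half-year; n is counted in half-years.
PV = PMT × [(1 − (1+r)^−n)/r] = 8,110 × [1 − (1+r)^−48] / r = €124,353.94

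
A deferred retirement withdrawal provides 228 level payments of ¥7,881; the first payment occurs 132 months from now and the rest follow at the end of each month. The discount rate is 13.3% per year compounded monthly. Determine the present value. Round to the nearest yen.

¥154,215

Ordinary annuity of 228 payments, first payment at period 132.
Periodic rate r = 0.133/12 per month; n is counted in months.
The ordinary-annuity PV formula values the stream one period before the first payment (period 131); discount that back 131 periods:
PV₀ = 7,881 × [1 − (1+r)^−228] / r × (1+r)^−131 = ¥154,215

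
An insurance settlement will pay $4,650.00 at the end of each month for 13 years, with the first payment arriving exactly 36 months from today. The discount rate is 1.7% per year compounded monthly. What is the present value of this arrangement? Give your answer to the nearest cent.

$618,982.25

Ordinary annuity of 156 payments, first payment at period 36.
Periodic rate r = 0.017/12 per month; n is counted in months.
The ordinary-annuity PV formula values the stream one period before the first payment (period 35); discount that back 35 periods:
PV₀ = 4,650 × [1 − (1+r)^−156] / r × (1+r)^−35 = $618,982.25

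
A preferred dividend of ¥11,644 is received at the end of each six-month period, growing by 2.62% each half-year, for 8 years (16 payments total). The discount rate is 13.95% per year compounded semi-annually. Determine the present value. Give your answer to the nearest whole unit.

¥129,869

Periodic rate r = 0.1395/2 per half-year; n is counted in half-years.
Growing ordinary annuity: PV = PMT₁ × [1 − ((1+g)/(1+r))^n] / (r − g) = 11,644 × [1 − ((1+0.0262)/(1+r))^16] / (r − 0.0262) = ¥129,869.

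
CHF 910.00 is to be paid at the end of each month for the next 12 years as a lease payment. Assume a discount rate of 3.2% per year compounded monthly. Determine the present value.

This is an ordinary annuity: 144 payments of CHF 910.00 at the end of each month.
Periodic rate r = 0.032/12 per month; n is counted in months.
PV = PMT × [(1 − (1+r)^−n)/r] = 910 × [1 − (1+r)^−144] / r = CHF 108,695.07

CHF 108,695.07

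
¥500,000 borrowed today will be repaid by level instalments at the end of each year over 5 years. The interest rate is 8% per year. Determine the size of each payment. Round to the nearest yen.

¥125,228

Level ordinary annuity; solve PV = PMT × [(1 − (1+r)^−n)/r] for PMT.
Periodic rate r = 0.08 per year.
With n = 5: PMT = 500,000 / ([(1 − (1+r)^−n)/r]) = ¥125,228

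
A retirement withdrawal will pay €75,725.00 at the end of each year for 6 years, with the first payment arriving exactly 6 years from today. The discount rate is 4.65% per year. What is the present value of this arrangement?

€309,681.03

Ordinary annuity of 6 payments, first payment at period 6.
Periodic rate r = 0.0465 per year.
The ordinary-annuity PV formula values the stream one period before the first payment (period 5); discount that back 5 periods:
PV₀ = 75,725 × [1 − (1+r)^−6] / r × (1+r)^−5 = €309,681.03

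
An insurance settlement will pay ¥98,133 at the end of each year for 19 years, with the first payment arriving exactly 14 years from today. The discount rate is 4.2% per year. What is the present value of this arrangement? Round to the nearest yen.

¥742,304

Ordinary annuity of 19 payments, first payment at period 14.
Periodic rate r = 0.042 per year.
The ordinary-annuity PV formula values the stream one period before the first payment (period 13); discount that back 13 periods:
PV₀ = 98,133 × [1 − (1+r)^−19] / r × (1+r)^−13 = ¥742,304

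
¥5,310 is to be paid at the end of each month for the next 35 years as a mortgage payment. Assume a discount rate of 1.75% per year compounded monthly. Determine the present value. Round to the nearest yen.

This is an ordinary annuity: 420 payments of ¥5,310 at the end of each month.
Periodic rate r = 0.0175/12 per month; n is counted in months.
PV = PMT × [(1 − (1+r)^−n)/r] = 5,310 × [1 − (1+r)^−420] / r = ¥1,666,784

¥1,666,784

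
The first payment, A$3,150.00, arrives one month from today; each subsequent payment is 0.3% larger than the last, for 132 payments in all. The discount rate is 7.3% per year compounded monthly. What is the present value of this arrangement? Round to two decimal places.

Periodic rate r = 0.073/12 per month; n is counted in months.
Growing ordinary annuity: PV = PMT₁ × [1 − ((1+g)/(1+r))^n] / (r − g) = 3,150 × [1 − ((1+0.003)/(1+r))^132] / (r − 0.003) = A$340,332.85.

A$340,332.85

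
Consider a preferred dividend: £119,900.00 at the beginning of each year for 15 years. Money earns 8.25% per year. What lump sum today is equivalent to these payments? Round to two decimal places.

This is an annuity due: 15 payments of £119,900.00 at the beginning of each year.
Periodic rate r = 0.0825 per year.
PV = PMT × [(1 − (1+r)^−n)/r] × (1+r) = 119,900 × [1 − (1+r)^−15] / r × (1+r) = £1,094,190.26

£1,094,190.26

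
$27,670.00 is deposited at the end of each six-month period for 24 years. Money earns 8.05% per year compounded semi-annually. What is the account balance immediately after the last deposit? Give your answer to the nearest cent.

$3,881,892.62

This is an ordinary annuity: 48 deposits of $27,670.00 at the end of each six-month period.
Periodic rate r = 0.0805/2 per half-year; n is counted in half-years.
FV = PMT × [((1+r)^n − 1)/r] = 27,670 × [(1+r)^48 − 1] / r = $3,881,892.62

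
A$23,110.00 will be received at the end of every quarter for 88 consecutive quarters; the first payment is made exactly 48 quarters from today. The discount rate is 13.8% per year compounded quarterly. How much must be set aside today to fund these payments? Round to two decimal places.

Ordinary annuity of 88 payments, first payment at period 48.
Periodic rate r = 0.138/4 per quarter; n is counted in quarters.
The ordinary-annuity PV formula values the stream one period before the first payment (period 47); discount that back 47 periods:
PV₀ = 23,110 × [1 − (1+r)^−88] / r × (1+r)^−47 = A$129,157.59

A$129,157.59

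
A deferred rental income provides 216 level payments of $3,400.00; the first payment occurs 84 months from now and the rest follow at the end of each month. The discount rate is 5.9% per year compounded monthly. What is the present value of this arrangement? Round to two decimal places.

$300,711.70

Ordinary annuity of 216 payments, first payment at period 84.
Periodic rate r = 0.059/12 per month; n is counted in months.
The ordinary-annuity PV formula values the stream one period before the first payment (period 83); discount that back 83 periods:
PV₀ = 3,400 × [1 − (1+r)^−216] / r × (1+r)^−83 = $300,711.70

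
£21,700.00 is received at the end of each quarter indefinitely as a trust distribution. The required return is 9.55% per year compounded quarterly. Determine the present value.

Periodic rate r = 0.0955/4 per quarter.
Level perpetuity: PV = PMT / r = 21,700 / (0.0955/4) = £908,900.52.

£908,900.52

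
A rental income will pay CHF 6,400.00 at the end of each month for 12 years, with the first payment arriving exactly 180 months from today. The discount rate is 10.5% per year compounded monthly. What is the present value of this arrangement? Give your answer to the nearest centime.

Ordinary annuity of 144 payments, first payment at period 180.
Periodic rate r = 0.105/12 per month; n is counted in months.
The ordinary-annuity PV formula values the stream one period before the first payment (period 179); discount that back 179 periods:
PV₀ = 6,400 × [1 − (1+r)^−144] / r × (1+r)^−179 = CHF 109,924.27

CHF 109,924.27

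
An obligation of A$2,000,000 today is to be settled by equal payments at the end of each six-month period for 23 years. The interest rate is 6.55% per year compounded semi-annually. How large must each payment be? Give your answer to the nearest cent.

Level ordinary annuity; solve PV = PMT × [(1 − (1+r)^−n)/r] for PMT.
Periodic rate r = 0.0655/2 per half-year; n is counted in half-years.
With n = 46: PMT = 2,000,000 / ([(1 − (1+r)^−n)/r]) = A$84,745.96

A$84,745.96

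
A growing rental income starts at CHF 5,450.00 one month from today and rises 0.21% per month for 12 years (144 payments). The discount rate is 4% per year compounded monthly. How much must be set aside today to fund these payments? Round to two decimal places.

CHF 717,277.94

Periodic rate r = 0.04/12 per month; n is counted in months.
Growing ordinary annuity: PV = PMT₁ × [1 − ((1+g)/(1+r))^n] / (r − g) = 5,450 × [1 − ((1+0.0021)/(1+r))^144] / (r − 0.0021) = CHF 717,277.94.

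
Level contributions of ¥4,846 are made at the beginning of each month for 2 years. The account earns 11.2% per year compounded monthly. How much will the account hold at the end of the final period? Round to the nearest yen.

This is an annuity due: 24 deposits of ¥4,846 at the beginning of each month.
Periodic rate r = 0.112/12 per month; n is counted in months.
FV = PMT × [((1+r)^n − 1)/r] × (1+r) = 4,846 × [(1+r)^24 − 1] / r × (1+r) = ¥130,896

¥130,896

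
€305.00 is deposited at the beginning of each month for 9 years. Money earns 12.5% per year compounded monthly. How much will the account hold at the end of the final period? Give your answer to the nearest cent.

€61,014.48

This is an annuity due: 108 deposits of €305.00 at the beginning of each month.
Periodic rate r = 0.125/12 per month; n is counted in months.
FV = PMT × [((1+r)^n − 1)/r] × (1+r) = 305 × [(1+r)^108 − 1] / r × (1+r) = €61,014.48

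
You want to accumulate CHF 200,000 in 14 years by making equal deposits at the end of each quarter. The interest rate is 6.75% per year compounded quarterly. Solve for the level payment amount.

CHF 2,173.76

Level ordinary annuity; solve FV = PMT × [((1+r)^n − 1)/r] for PMT.
Periodic rate r = 0.0675/4 per quarter; n is counted in quarters.
With n = 56: PMT = 200,000 / ([((1+r)^n − 1)/r]) = CHF 2,173.76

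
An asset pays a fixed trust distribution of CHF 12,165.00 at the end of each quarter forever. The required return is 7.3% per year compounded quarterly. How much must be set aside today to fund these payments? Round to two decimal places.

CHF 666,575.34

Periodic rate r = 0.073/4 per quarter.
Level perpetuity: PV = PMT / r = 12,165 / (0.073/4) = CHF 666,575.34.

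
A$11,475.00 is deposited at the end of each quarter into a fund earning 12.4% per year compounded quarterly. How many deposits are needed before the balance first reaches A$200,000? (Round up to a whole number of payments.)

Periodic rate r = 0.124/4 per quarter; n is counted in quarters.
Ordinary annuity FV: 200,000 = 11,475 × [((1+r)^n − 1)/r].
(1+r)^n = 1 + 200,000 × r / 11,475, so n = ln(1 + 200,000·r/11,475) / ln(1+r) = 14.15.
Round up to a whole number of payments: n = 15.

15 payments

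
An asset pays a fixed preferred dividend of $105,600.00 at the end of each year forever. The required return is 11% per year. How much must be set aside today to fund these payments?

Periodic rate r = 0.11 per year.
Level perpetuity: PV = PMT / r = 105,600 / (0.11) = $960,000.00.

$960,000.00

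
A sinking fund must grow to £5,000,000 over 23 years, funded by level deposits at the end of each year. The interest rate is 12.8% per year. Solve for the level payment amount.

£42,772.72

Level ordinary annuity; solve FV = PMT × [((1+r)^n − 1)/r] for PMT.
Periodic rate r = 0.128 per year.
With n = 23: PMT = 5,000,000 / ([((1+r)^n − 1)/r]) = £42,772.72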